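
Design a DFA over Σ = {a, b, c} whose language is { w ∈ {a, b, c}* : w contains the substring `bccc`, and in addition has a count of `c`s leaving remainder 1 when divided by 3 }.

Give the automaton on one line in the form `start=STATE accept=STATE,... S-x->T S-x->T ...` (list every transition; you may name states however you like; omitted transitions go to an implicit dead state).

Build one automaton per condition and run them in lockstep. The first has 5 states tracking whether and how much of `bccc` has been seen; the second has 3 states tracking the count of `c`s modulo 3. A product state is a pair (one from each), accepting exactly when both do.
15 states suffice.
          a    b    c  
>  q0     q0   q1   q2 
   q1     q0   q1   q3 
   q2     q2   q4   q5 
   q3     q2   q4   q6 
   q4     q2   q4   q7 
   q5     q5   q8   q0 
   q6     q5   q8   q9 
   q7     q5   q8  q10 
   q8     q5   q8  q11 
   q9     q9   q9  q12 
   q10    q0   q1  q12 
   q11    q0   q1  q13 
 * q12   q12  q12  q14 
   q13    q2   q4  q14 
   q14   q14  q14   q9 
(> = start, * = accepting)

start=q0 accept=q12 q0-a->q0 q0-b->q1 q0-c->q2 q1-a->q0 q1-b->q1 q1-c->q3 q2-a->q2 q2-b->q4 q2-c->q5 q3-a->q2 q3-b->q4 q3-c->q6 q4-a->q2 q4-b->q4 q4-c->q7 q5-a->q5 q5-b->q8 q5-c->q0 q6-a->q5 q6-b->q8 q6-c->q9 q7-a->q5 q7-b->q8 q7-c->q10 q8-a->q5 q8-b->q8 q8-c->q11 q9-a->q9 q9-b->q9 q9-c->q12 q10-a->q0 q10-b->q1 q10-c->q12 q11-a->q0 q11-b->q1 q11-c->q13 q12-a->q12 q12-b->q12 q12-c->q14 q13-a->q2 q13-b->q4 q13-c->q14 q14-a->q14 q14-b->q14 q14-c->q9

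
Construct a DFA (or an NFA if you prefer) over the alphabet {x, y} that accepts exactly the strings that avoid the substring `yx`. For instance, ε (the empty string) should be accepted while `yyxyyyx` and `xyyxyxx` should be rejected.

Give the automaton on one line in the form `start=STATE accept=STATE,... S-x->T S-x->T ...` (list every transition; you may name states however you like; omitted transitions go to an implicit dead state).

Track partial matches of the forbidden pattern `yx`. State S2 is a dead state reached once `yx` has occurred; every other state accepts. S0 means no part of `yx` is currently matched.
With 3 states:
        x   y  
>* S0   S0  S1 
 * S1   S2  S1 
   S2   S2  S2 
(> = start, * = accepting)

start=S0 accept=S0,S1 S0-x->S0 S0-y->S1 S1-x->S2 S1-y->S1 S2-x->S2 S2-y->S2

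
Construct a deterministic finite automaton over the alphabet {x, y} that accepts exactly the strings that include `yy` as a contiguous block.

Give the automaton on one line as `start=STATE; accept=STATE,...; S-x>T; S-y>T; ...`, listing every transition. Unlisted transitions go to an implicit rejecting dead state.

States q0..q1 record the length of the longest prefix of `yy` that matches the current input suffix. Reaching q2 means `yy` has been seen, and we stay there forever. Accept from q2.
        x   y  
>  q0   q0  q1 
   q1   q0  q2 
 * q2   q2  q2 
(> = start, * = accepting)

start=q0; accept=q2; q0-x>q0; q0-y>q1; q1-x>q0; q1-y>q2; q2-x>q2; q2-y>q2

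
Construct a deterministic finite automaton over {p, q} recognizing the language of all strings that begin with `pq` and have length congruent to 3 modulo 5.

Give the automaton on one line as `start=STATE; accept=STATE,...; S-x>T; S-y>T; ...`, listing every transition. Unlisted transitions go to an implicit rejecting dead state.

start=s0; accept=s6; s0-p>s1; s0-q>s2; s1-p>s3; s1-q>s4; s2-p>s3; s2-q>s3; s3-p>s5; s3-q>s5; s4-p>s6; s4-q>s6; s5-p>s7; s5-q>s7; s6-p>s8; s6-q>s8; s7-p>s9; s7-q>s9; s8-p>s10; s8-q>s10; s9-p>s2; s9-q>s2; s10-p>s11; s10-q>s11; s11-p>s4; s11-q>s4

Build one automaton per condition and run them in lockstep. The first has 4 states tracking whether the input so far still matches the prefix `pq`; the second has 5 states tracking the input length modulo 5. A product state is a pair (one from each), accepting exactly when both do.
12 states suffice.
          p    q  
>  s0     s1   s2 
   s1     s3   s4 
   s2     s3   s3 
   s3     s5   s5 
   s4     s6   s6 
   s5     s7   s7 
 * s6     s8   s8 
   s7     s9   s9 
   s8    s10  s10 
   s9     s2   s2 
   s10   s11  s11 
   s11    s4   s4 
(> = start, * = accepting)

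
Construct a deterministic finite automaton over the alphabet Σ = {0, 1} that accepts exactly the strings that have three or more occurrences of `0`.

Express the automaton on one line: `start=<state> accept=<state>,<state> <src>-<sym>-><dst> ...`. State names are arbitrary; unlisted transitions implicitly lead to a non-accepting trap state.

start=q0 accept=q3,q4 q0-0->q1 q0-1->q0 q1-0->q2 q1-1->q1 q2-0->q3 q2-1->q2 q3-0->q4 q3-1->q3 q4-0->q4 q4-1->q4

Only the number of `0`s matters, and only up to 4. Make a chain q0 → q1 → q2 → q3 → q4 advanced by each `0` (with q4 absorbing); every other symbol self-loops. The accepting set is {q3, q4}.
With 5 states:
        0   1  
>  q0   q1  q0 
   q1   q2  q1 
   q2   q3  q2 
 * q3   q4  q3 
 * q4   q4  q4 
(> = start, * = accepting)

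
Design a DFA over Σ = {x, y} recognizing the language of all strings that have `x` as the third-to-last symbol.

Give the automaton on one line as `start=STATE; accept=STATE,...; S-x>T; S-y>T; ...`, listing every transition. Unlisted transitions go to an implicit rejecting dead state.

start=q0; accept=q7,q8,q9,q10; q0-x>q1; q0-y>q2; q1-x>q3; q1-y>q4; q2-x>q5; q2-y>q6; q3-x>q7; q3-y>q8; q4-x>q9; q4-y>q10; q5-x>q11; q5-y>q12; q6-x>q13; q6-y>q14; q7-x>q7; q7-y>q8; q8-x>q9; q8-y>q10; q9-x>q11; q9-y>q12; q10-x>q13; q10-y>q14; q11-x>q7; q11-y>q8; q12-x>q9; q12-y>q10; q13-x>q11; q13-y>q12; q14-x>q13; q14-y>q14

A DFA must remember the last 3 symbols (since which symbol is third-to-last isn't known until the input ends). Use one state per possible window of the last ≤3 symbols; accept from those whose window starts with `x`.
With 15 states:
          x    y  
>  q0     q1   q2 
   q1     q3   q4 
   q2     q5   q6 
   q3     q7   q8 
   q4     q9  q10 
   q5    q11  q12 
   q6    q13  q14 
 * q7     q7   q8 
 * q8     q9  q10 
 * q9    q11  q12 
 * q10   q13  q14 
   q11    q7   q8 
   q12    q9  q10 
   q13   q11  q12 
   q14   q13  q14 
(> = start, * = accepting)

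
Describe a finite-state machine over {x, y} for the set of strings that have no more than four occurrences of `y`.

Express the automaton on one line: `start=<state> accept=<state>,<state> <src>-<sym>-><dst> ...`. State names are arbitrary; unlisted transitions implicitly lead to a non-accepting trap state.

start=q0 accept=q0,q1,q2,q3,q4 q0-x->q0 q0-y->q1 q1-x->q1 q1-y->q2 q2-x->q2 q2-y->q3 q3-x->q3 q3-y->q4 q4-x->q4 q4-y->q5 q5-x->q5 q5-y->q5

Count `y`s, saturating at 5: states q0 through q4 mean 0 through 4 `y`s seen; q5 means more than 4. Each `y` increments (capped at q5); other symbols loop. Accept from {q0, q1, q2, q3, q4}.
        x   y  
>* q0   q0  q1 
 * q1   q1  q2 
 * q2   q2  q3 
 * q3   q3  q4 
 * q4   q4  q5 
   q5   q5  q5 
(> = start, * = accepting)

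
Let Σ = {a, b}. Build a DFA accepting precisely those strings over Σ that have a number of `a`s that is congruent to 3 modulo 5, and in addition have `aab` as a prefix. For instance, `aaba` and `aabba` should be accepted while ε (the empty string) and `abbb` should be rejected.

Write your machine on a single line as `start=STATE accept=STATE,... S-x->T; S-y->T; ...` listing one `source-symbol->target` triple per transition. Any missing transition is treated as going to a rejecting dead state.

start=s0; accept=s5; s0-a->s1; s0-b->s2; s1-a->s3; s1-b->s2; s2-a->s2; s2-b->s2; s3-a->s2; s3-b->s4; s4-a->s5; s4-b->s4; s5-a->s6; s5-b->s5; s6-a->s7; s6-b->s6; s7-a->s8; s7-b->s7; s8-a->s4; s8-b->s8

Handle the two conditions separately and then intersect. The first has 5 states tracking the count of `a`s modulo 5; the second has 5 states tracking whether the input so far still matches the prefix `aab`. A product state is a pair (one from each), accepting exactly when both do. Equivalent product states are then merged.
A 9-state machine:
        a   b  
>  s0   s1  s2 
   s1   s3  s2 
   s2   s2  s2 
   s3   s2  s4 
   s4   s5  s4 
 * s5   s6  s5 
   s6   s7  s6 
   s7   s8  s7 
   s8   s4  s8 
(> = start, * = accepting)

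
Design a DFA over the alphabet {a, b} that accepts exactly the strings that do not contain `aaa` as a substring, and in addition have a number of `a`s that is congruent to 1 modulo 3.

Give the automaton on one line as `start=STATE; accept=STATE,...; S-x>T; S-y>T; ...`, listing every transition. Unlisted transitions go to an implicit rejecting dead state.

Run two small machines in parallel and take their product. One (4 states) tracks partial matches of the forbidden pattern `aaa`; the other (3 states) tracks the count of `a`s modulo 3. Each combined state is a pair, one component from each; accept when both components accept. After merging equivalent states the machine shrinks.
With 10 states:
        a   b  
>  q0   q1  q0 
 * q1   q2  q3 
   q2   q4  q5 
 * q3   q6  q3 
   q4   q4  q4 
   q5   q7  q5 
   q6   q8  q5 
   q7   q9  q0 
   q8   q4  q0 
 * q9   q4  q3 
(> = start, * = accepting)

start=q0; accept=q1,q3,q9; q0-a>q1; q0-b>q0; q1-a>q2; q1-b>q3; q2-a>q4; q2-b>q5; q3-a>q6; q3-b>q3; q4-a>q4; q4-b>q4; q5-a>q7; q5-b>q5; q6-a>q8; q6-b>q5; q7-a>q9; q7-b>q0; q8-a>q4; q8-b>q0; q9-a>q4; q9-b>q3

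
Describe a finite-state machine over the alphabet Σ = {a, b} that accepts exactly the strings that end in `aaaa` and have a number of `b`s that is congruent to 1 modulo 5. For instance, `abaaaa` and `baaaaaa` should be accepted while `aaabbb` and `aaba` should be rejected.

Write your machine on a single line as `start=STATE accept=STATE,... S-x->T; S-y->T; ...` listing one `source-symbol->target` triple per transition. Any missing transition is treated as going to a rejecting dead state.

Run two small machines in parallel and take their product. One (5 states) tracks how much of the suffix `aaaa` has currently been matched; the other (5 states) tracks the count of `b`s modulo 5. Each combined state is a pair, one component from each; accept when both components accept. Equivalent product states are then merged.
9 states suffice.
        a   b  
>  q0   q0  q1 
   q1   q2  q3 
   q2   q4  q3 
   q3   q3  q5 
   q4   q6  q3 
   q5   q5  q7 
   q6   q8  q3 
   q7   q7  q0 
 * q8   q8  q3 
(> = start, * = accepting)

start=q0; accept=q8; q0-a->q0; q0-b->q1; q1-a->q2; q1-b->q3; q2-a->q4; q2-b->q3; q3-a->q3; q3-b->q5; q4-a->q6; q4-b->q3; q5-a->q5; q5-b->q7; q6-a->q8; q6-b->q3; q7-a->q7; q7-b->q0; q8-a->q8; q8-b->q3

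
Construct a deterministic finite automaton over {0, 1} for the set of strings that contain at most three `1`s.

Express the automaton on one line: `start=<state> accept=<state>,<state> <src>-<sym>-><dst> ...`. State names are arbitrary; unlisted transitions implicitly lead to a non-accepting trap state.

start=S0 accept=S0,S1,S2,S3 S0-0->S0 S0-1->S1 S1-0->S1 S1-1->S2 S2-0->S2 S2-1->S3 S3-0->S3 S3-1->S4 S4-0->S4 S4-1->S4

Count `1`s, saturating at 4: states S0 through S3 mean 0 through 3 `1`s seen; S4 means more than 3. Each `1` increments (capped at S4); other symbols loop. Accept from {S0, S1, S2, S3}.
        0   1  
>* S0   S0  S1 
 * S1   S1  S2 
 * S2   S2  S3 
 * S3   S3  S4 
   S4   S4  S4 
(> = start, * = accepting)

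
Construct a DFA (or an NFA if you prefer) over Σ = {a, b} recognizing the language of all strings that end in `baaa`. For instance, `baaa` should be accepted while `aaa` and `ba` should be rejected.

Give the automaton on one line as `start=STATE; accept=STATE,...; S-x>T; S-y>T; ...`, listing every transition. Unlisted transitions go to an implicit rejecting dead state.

Let each state record the length of the longest suffix of the input read so far that is also a prefix of `baaa`. q1 means the last symbol is `b`; q2 means the last 2 symbols are `ba`; q3 means the last 3 symbols are `baa`; q4 means the last 4 symbols are `baaa`. Accept only at q4, where the string currently ends in `baaa`.
With 5 states:
        a   b  
>  q0   q0  q1 
   q1   q2  q1 
   q2   q3  q1 
   q3   q4  q1 
 * q4   q0  q1 
(> = start, * = accepting)

start=q0; accept=q4; q0-a>q0; q0-b>q1; q1-a>q2; q1-b>q1; q2-a>q3; q2-b>q1; q3-a>q4; q3-b>q1; q4-a>q0; q4-b>q1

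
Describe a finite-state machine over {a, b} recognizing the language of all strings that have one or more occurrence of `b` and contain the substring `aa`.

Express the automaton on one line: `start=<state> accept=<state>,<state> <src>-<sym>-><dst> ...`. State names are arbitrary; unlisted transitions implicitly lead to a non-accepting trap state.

start=S0 accept=S5 S0-a->S1 S0-b->S2 S1-a->S3 S1-b->S2 S2-a->S4 S2-b->S2 S3-a->S3 S3-b->S5 S4-a->S5 S4-b->S2 S5-a->S5 S5-b->S5

Build one automaton per condition and run them in lockstep. One (3 states) tracks the count of `b`s, saturating at 2; the other (3 states) tracks whether and how much of `aa` has been seen. Each combined state is a pair, one component from each; accept when both components accept. After merging equivalent states the machine shrinks.
        a   b  
>  S0   S1  S2 
   S1   S3  S2 
   S2   S4  S2 
   S3   S3  S5 
   S4   S5  S2 
 * S5   S5  S5 
(> = start, * = accepting)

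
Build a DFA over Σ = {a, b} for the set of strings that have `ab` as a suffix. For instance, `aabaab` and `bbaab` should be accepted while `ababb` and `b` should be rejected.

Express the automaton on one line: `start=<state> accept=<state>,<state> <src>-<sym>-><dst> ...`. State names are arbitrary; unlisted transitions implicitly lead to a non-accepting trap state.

start=s0 accept=s2 s0-a->s1 s0-b->s0 s1-a->s1 s1-b->s2 s2-a->s1 s2-b->s0

Remember how much of `ab` the current input suffix matches. State s0 means no match yet; s1 means the last symbol is `a`; s2 means the last 2 symbols are `ab`. Only s2 accepts. On a mismatch, fall back to the longest proper suffix that is still a prefix of `ab`.
With 3 states:
        a   b  
>  s0   s1  s0 
   s1   s1  s2 
 * s2   s1  s0 
(> = start, * = accepting)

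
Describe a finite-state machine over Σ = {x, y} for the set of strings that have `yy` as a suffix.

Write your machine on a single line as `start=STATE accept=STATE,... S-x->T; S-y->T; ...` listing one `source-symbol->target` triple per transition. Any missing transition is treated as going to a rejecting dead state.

start=q0; accept=q2; q0-x->q0; q0-y->q1; q1-x->q0; q1-y->q2; q2-x->q0; q2-y->q2

Let each state record the length of the longest suffix of the input read so far that is also a prefix of `yy`. q1 means the last symbol is `y`; q2 means the last 2 symbols are `yy`. Accept only at q2, where the string currently ends in `yy`.
With 3 states:
        x   y  
>  q0   q0  q1 
   q1   q0  q2 
 * q2   q0  q2 
(> = start, * = accepting)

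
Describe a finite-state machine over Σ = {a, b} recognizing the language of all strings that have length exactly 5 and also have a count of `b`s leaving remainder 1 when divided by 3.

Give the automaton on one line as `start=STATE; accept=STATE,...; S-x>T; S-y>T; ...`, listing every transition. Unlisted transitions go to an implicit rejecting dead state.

start=s0; accept=s13; s0-a>s1; s0-b>s2; s1-a>s3; s1-b>s4; s2-a>s4; s2-b>s5; s3-a>s6; s3-b>s7; s4-a>s7; s4-b>s8; s5-a>s8; s5-b>s6; s6-a>s9; s6-b>s10; s7-a>s10; s7-b>s11; s8-a>s11; s8-b>s9; s9-a>s12; s9-b>s13; s10-a>s13; s10-b>s14; s11-a>s14; s11-b>s12; s12-a>s15; s12-b>s16; s13-a>s16; s13-b>s17; s14-a>s17; s14-b>s15; s15-a>s15; s15-b>s16; s16-a>s16; s16-b>s17; s17-a>s17; s17-b>s15

Run two small machines in parallel and take their product. One (7 states) tracks the input length, saturating at 6; the other (3 states) tracks the count of `b`s modulo 3. Each combined state is a pair, one component from each; accept when both components accept.
With 18 states:
          a    b  
>  s0     s1   s2 
   s1     s3   s4 
   s2     s4   s5 
   s3     s6   s7 
   s4     s7   s8 
   s5     s8   s6 
   s6     s9  s10 
   s7    s10  s11 
   s8    s11   s9 
   s9    s12  s13 
   s10   s13  s14 
   s11   s14  s12 
   s12   s15  s16 
 * s13   s16  s17 
   s14   s17  s15 
   s15   s15  s16 
   s16   s16  s17 
   s17   s17  s15 
(> = start, * = accepting)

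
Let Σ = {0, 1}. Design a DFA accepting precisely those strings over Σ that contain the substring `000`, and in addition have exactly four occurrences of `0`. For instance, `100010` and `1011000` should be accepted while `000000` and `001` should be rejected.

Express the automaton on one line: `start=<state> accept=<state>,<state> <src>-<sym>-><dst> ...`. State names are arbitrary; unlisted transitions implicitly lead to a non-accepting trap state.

Run two small machines in parallel and take their product. One (4 states) tracks whether and how much of `000` has been seen; the other (6 states) tracks the count of `0`s, saturating at 5. Each combined state is a pair, one component from each; accept when both components accept.
With 18 states:
          0    1  
>  S0     S1   S0 
   S1     S2   S3 
   S2     S4   S5 
   S3     S6   S3 
   S4     S7   S4 
   S5     S8   S5 
   S6     S9   S5 
 * S7    S10   S7 
   S8    S11  S12 
   S9     S7  S12 
   S10   S10  S10 
   S11   S10  S13 
   S12   S14  S12 
   S13   S15  S13 
   S14   S16  S13 
   S15   S16  S17 
   S16   S10  S17 
   S17   S15  S17 
(> = start, * = accepting)

start=S0 accept=S7 S0-0->S1 S0-1->S0 S1-0->S2 S1-1->S3 S2-0->S4 S2-1->S5 S3-0->S6 S3-1->S3 S4-0->S7 S4-1->S4 S5-0->S8 S5-1->S5 S6-0->S9 S6-1->S5 S7-0->S10 S7-1->S7 S8-0->S11 S8-1->S12 S9-0->S7 S9-1->S12 S10-0->S10 S10-1->S10 S11-0->S10 S11-1->S13 S12-0->S14 S12-1->S12 S13-0->S15 S13-1->S13 S14-0->S16 S14-1->S13 S15-0->S16 S15-1->S17 S16-0->S10 S16-1->S17 S17-0->S15 S17-1->S17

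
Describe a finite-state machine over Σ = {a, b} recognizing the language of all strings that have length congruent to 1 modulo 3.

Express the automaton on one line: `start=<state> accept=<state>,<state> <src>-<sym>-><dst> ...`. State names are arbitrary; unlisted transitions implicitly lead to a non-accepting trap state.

Count input length modulo 3: every symbol advances one step around the cycle q0 → q1 → q2 → q0. Accept at q1.
A 3-state machine:
        a   b  
>  q0   q1  q1 
 * q1   q2  q2 
   q2   q0  q0 
(> = start, * = accepting)

start=q0 accept=q1 q0-a->q1 q0-b->q1 q1-a->q2 q1-b->q2 q2-a->q0 q2-b->q0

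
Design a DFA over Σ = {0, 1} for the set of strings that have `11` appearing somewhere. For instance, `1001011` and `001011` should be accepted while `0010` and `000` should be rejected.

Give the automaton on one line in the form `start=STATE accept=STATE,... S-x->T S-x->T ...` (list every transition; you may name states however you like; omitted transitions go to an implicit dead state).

States s0..s1 record the length of the longest prefix of `11` that matches the current input suffix. Reaching s2 means `11` has been seen, and we stay there forever. Accept from s2.
3 states suffice.
        0   1  
>  s0   s0  s1 
   s1   s0  s2 
 * s2   s2  s2 
(> = start, * = accepting)

start=s0 accept=s2 s0-0->s0 s0-1->s1 s1-0->s0 s1-1->s2 s2-0->s2 s2-1->s2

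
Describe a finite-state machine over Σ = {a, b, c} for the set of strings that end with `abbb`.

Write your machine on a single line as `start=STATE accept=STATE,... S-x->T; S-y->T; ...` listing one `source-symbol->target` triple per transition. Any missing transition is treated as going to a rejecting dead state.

start=q0; accept=q4; q0-a->q1; q0-b->q0; q0-c->q0; q1-a->q1; q1-b->q2; q1-c->q0; q2-a->q1; q2-b->q3; q2-c->q0; q3-a->q1; q3-b->q4; q3-c->q0; q4-a->q1; q4-b->q0; q4-c->q0

Remember how much of `abbb` the current input suffix matches. State q0 means no match yet; q1 means the last symbol is `a`; q2 means the last 2 symbols are `ab`; q3 means the last 3 symbols are `abb`; q4 means the last 4 symbols are `abbb`. Only q4 accepts. On a mismatch, fall back to the longest proper suffix that is still a prefix of `abbb`.
5 states suffice.
        a   b   c  
>  q0   q1  q0  q0 
   q1   q1  q2  q0 
   q2   q1  q3  q0 
   q3   q1  q4  q0 
 * q4   q1  q0  q0 
(> = start, * = accepting)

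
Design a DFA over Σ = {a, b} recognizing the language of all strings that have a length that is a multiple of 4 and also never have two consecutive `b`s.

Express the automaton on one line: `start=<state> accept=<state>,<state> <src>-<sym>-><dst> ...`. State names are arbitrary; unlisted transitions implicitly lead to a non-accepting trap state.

Run two small machines in parallel and take their product. The first has 4 states tracking the input length modulo 4; the second has 3 states tracking partial matches of the forbidden pattern `bb`. A product state is a pair (one from each), accepting exactly when both do.
With 12 states:
          a    b  
>* s0     s1   s2 
   s1     s3   s4 
   s2     s3   s5 
   s3     s6   s7 
   s4     s6   s8 
   s5     s8   s8 
   s6     s0   s9 
   s7     s0  s10 
   s8    s10  s10 
 * s9     s1  s11 
   s10   s11  s11 
   s11    s5   s5 
(> = start, * = accepting)

start=s0 accept=s0,s9 s0-a->s1 s0-b->s2 s1-a->s3 s1-b->s4 s2-a->s3 s2-b->s5 s3-a->s6 s3-b->s7 s4-a->s6 s4-b->s8 s5-a->s8 s5-b->s8 s6-a->s0 s6-b->s9 s7-a->s0 s7-b->s10 s8-a->s10 s8-b->s10 s9-a->s1 s9-b->s11 s10-a->s11 s10-b->s11 s11-a->s5 s11-b->s5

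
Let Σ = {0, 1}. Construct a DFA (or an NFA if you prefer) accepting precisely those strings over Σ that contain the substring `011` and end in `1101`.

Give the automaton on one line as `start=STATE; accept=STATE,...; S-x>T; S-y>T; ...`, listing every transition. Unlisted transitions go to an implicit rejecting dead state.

Handle the two conditions separately and then intersect. The first has 4 states tracking whether and how much of `011` has been seen; the second has 5 states tracking how much of the suffix `1101` has currently been matched. A product state is a pair (one from each), accepting exactly when both do. Minimizing collapses redundant product states.
6 states suffice.
        0   1  
>  q0   q1  q0 
   q1   q1  q2 
   q2   q1  q3 
   q3   q4  q3 
   q4   q1  q5 
 * q5   q1  q3 
(> = start, * = accepting)

start=q0; accept=q5; q0-0>q1; q0-1>q0; q1-0>q1; q1-1>q2; q2-0>q1; q2-1>q3; q3-0>q4; q3-1>q3; q4-0>q1; q4-1>q5; q5-0>q1; q5-1>q3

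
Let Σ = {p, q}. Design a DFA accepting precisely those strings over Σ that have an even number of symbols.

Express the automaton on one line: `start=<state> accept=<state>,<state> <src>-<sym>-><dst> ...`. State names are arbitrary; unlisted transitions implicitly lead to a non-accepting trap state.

start=S0 accept=S0 S0-p->S1 S0-q->S1 S1-p->S0 S1-q->S0

Count input length modulo 2: every symbol advances one step around the cycle S0 → S1 → S0. Accept at S0.
        p   q  
>* S0   S1  S1 
   S1   S0  S0 
(> = start, * = accepting)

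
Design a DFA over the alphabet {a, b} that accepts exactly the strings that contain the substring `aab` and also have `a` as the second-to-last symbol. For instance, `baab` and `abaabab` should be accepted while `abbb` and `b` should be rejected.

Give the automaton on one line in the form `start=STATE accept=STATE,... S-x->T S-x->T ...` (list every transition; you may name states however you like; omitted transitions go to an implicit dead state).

start=s0 accept=s3,s6 s0-a->s1 s0-b->s0 s1-a->s2 s1-b->s0 s2-a->s2 s2-b->s3 s3-a->s4 s3-b->s5 s4-a->s6 s4-b->s3 s5-a->s4 s5-b->s5 s6-a->s6 s6-b->s3

Handle the two conditions separately and then intersect. The first has 4 states tracking whether and how much of `aab` has been seen; the second has 7 states tracking the last 2 symbols read. A product state is a pair (one from each), accepting exactly when both do. After merging equivalent states the machine shrinks.
7 states suffice.
        a   b  
>  s0   s1  s0 
   s1   s2  s0 
   s2   s2  s3 
 * s3   s4  s5 
   s4   s6  s3 
   s5   s4  s5 
 * s6   s6  s3 
(> = start, * = accepting)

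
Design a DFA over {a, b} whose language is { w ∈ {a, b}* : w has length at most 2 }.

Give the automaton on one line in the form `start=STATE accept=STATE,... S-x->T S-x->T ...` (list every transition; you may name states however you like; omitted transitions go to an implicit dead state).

start=q0 accept=q0,q1,q2 q0-a->q1 q0-b->q1 q1-a->q2 q1-b->q2 q2-a->q3 q2-b->q3 q3-a->q3 q3-b->q3

We only need to distinguish lengths 0, 1, …, 2, and '>2'. Chain q0 → q1 → q2 → q3 on every symbol, with q3 looping. Accepting states: {q0, q1, q2}.
4 states suffice.
        a   b  
>* q0   q1  q1 
 * q1   q2  q2 
 * q2   q3  q3 
   q3   q3  q3 
(> = start, * = accepting)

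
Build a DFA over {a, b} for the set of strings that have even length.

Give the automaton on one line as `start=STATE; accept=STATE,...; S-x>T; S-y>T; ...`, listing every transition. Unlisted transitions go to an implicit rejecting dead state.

Count input length modulo 2: every symbol advances one step around the cycle q0 → q1 → q0. Accept at q0.
2 states suffice.
        a   b  
>* q0   q1  q1 
   q1   q0  q0 
(> = start, * = accepting)

start=q0; accept=q0; q0-a>q1; q0-b>q1; q1-a>q0; q1-b>q0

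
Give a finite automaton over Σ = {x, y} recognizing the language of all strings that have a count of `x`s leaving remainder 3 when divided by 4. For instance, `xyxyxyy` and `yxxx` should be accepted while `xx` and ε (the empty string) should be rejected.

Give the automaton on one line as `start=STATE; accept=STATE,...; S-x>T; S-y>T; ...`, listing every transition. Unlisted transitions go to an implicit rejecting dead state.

Keep the running count of `x`s modulo 4: each `x` advances along the cycle q0 → q1 → q2 → q3 → q0 while other symbols loop. Accept at q3.
With 4 states:
        x   y  
>  q0   q1  q0 
   q1   q2  q1 
   q2   q3  q2 
 * q3   q0  q3 
(> = start, * = accepting)

start=q0; accept=q3; q0-x>q1; q0-y>q0; q1-x>q2; q1-y>q1; q2-x>q3; q2-y>q2; q3-x>q0; q3-y>q3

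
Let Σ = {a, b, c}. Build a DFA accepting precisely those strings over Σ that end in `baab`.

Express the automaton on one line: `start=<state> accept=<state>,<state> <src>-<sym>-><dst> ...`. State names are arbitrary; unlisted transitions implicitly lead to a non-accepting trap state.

start=s0 accept=s4 s0-a->s0 s0-b->s1 s0-c->s0 s1-a->s2 s1-b->s1 s1-c->s0 s2-a->s3 s2-b->s1 s2-c->s0 s3-a->s0 s3-b->s4 s3-c->s0 s4-a->s2 s4-b->s1 s4-c->s0

Let each state record the length of the longest suffix of the input read so far that is also a prefix of `baab`. s1 means the last symbol is `b`; s2 means the last 2 symbols are `ba`; s3 means the last 3 symbols are `baa`; s4 means the last 4 symbols are `baab`. Accept only at s4, where the string currently ends in `baab`.
With 5 states:
        a   b   c  
>  s0   s0  s1  s0 
   s1   s2  s1  s0 
   s2   s3  s1  s0 
   s3   s0  s4  s0 
 * s4   s2  s1  s0 
(> = start, * = accepting)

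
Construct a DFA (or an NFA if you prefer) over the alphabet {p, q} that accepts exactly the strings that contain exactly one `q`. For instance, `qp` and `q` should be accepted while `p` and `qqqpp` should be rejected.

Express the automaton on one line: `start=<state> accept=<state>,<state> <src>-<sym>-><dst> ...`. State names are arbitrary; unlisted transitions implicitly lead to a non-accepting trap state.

Only the number of `q`s matters, and only up to 2. Make a chain A → B → C advanced by each `q` (with C absorbing); every other symbol self-loops. The accepting set is {B}.
       p  q 
>  A   A  B 
 * B   B  C 
   C   C  C 
(> = start, * = accepting)

start=A accept=B A-p->A A-q->B B-p->B B-q->C C-p->C C-q->C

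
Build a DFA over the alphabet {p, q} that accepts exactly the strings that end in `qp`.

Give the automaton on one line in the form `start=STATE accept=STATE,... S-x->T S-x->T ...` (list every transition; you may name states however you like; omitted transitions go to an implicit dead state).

Let each state record the length of the longest suffix of the input read so far that is also a prefix of `qp`. B means the last symbol is `q`; C means the last 2 symbols are `qp`. Accept only at C, where the string currently ends in `qp`.
       p  q 
>  A   A  B 
   B   C  B 
 * C   A  B 
(> = start, * = accepting)

start=A accept=C A-p->A A-q->B B-p->C B-q->B C-p->A C-q->B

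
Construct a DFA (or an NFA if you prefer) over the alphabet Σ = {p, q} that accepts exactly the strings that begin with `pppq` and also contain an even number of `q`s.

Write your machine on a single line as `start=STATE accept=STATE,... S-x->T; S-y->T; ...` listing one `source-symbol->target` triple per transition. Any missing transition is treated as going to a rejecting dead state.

start=S0; accept=S7; S0-p->S1; S0-q->S2; S1-p->S3; S1-q->S2; S2-p->S2; S2-q->S4; S3-p->S5; S3-q->S2; S4-p->S4; S4-q->S2; S5-p->S4; S5-q->S6; S6-p->S6; S6-q->S7; S7-p->S7; S7-q->S6

Build one automaton per condition and run them in lockstep. One (6 states) tracks whether the input so far still matches the prefix `pppq`; the other (2 states) tracks the count of `q`s modulo 2. Each combined state is a pair, one component from each; accept when both components accept.
8 states suffice.
        p   q  
>  S0   S1  S2 
   S1   S3  S2 
   S2   S2  S4 
   S3   S5  S2 
   S4   S4  S2 
   S5   S4  S6 
   S6   S6  S7 
 * S7   S7  S6 
(> = start, * = accepting)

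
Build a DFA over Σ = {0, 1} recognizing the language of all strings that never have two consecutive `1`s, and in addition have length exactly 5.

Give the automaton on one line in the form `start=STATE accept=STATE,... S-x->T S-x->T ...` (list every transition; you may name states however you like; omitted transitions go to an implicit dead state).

start=s0 accept=s10 s0-0->s1 s0-1->s2 s1-0->s3 s1-1->s4 s2-0->s3 s2-1->s5 s3-0->s6 s3-1->s7 s4-0->s6 s4-1->s5 s5-0->s5 s5-1->s5 s6-0->s8 s6-1->s9 s7-0->s8 s7-1->s5 s8-0->s10 s8-1->s10 s9-0->s10 s9-1->s5 s10-0->s5 s10-1->s5

Handle the two conditions separately and then intersect. One (3 states) tracks partial matches of the forbidden pattern `11`; the other (7 states) tracks the input length, saturating at 6. Each combined state is a pair, one component from each; accept when both components accept. Equivalent product states are then merged.
          0    1  
>  s0     s1   s2 
   s1     s3   s4 
   s2     s3   s5 
   s3     s6   s7 
   s4     s6   s5 
   s5     s5   s5 
   s6     s8   s9 
   s7     s8   s5 
   s8    s10  s10 
   s9    s10   s5 
 * s10    s5   s5 
(> = start, * = accepting)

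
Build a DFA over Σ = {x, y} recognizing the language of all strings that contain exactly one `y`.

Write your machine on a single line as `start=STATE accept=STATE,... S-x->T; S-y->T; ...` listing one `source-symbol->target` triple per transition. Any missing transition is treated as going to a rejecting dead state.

Only the number of `y`s matters, and only up to 2. Make a chain q0 → q1 → q2 advanced by each `y` (with q2 absorbing); every other symbol self-loops. The accepting set is {q1}.
3 states suffice.
        x   y  
>  q0   q0  q1 
 * q1   q1  q2 
   q2   q2  q2 
(> = start, * = accepting)

start=q0; accept=q1; q0-x->q0; q0-y->q1; q1-x->q1; q1-y->q2; q2-x->q2; q2-y->q2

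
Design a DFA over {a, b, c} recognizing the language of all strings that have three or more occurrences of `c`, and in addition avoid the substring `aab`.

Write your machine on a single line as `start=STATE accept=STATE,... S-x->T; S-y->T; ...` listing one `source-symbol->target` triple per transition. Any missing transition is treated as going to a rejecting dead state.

start=S0; accept=S9,S11,S12; S0-a->S1; S0-b->S0; S0-c->S2; S1-a->S3; S1-b->S0; S1-c->S2; S2-a->S4; S2-b->S2; S2-c->S5; S3-a->S3; S3-b->S6; S3-c->S2; S4-a->S7; S4-b->S2; S4-c->S5; S5-a->S8; S5-b->S5; S5-c->S9; S6-a->S6; S6-b->S6; S6-c->S6; S7-a->S7; S7-b->S6; S7-c->S5; S8-a->S10; S8-b->S5; S8-c->S9; S9-a->S11; S9-b->S9; S9-c->S9; S10-a->S10; S10-b->S6; S10-c->S9; S11-a->S12; S11-b->S9; S11-c->S9; S12-a->S12; S12-b->S6; S12-c->S9

Handle the two conditions separately and then intersect. One (5 states) tracks the count of `c`s, saturating at 4; the other (4 states) tracks partial matches of the forbidden pattern `aab`. Each combined state is a pair, one component from each; accept when both components accept. Equivalent product states are then merged.
A 13-state machine:
          a    b    c  
>  S0     S1   S0   S2 
   S1     S3   S0   S2 
   S2     S4   S2   S5 
   S3     S3   S6   S2 
   S4     S7   S2   S5 
   S5     S8   S5   S9 
   S6     S6   S6   S6 
   S7     S7   S6   S5 
   S8    S10   S5   S9 
 * S9    S11   S9   S9 
   S10   S10   S6   S9 
 * S11   S12   S9   S9 
 * S12   S12   S6   S9 
(> = start, * = accepting)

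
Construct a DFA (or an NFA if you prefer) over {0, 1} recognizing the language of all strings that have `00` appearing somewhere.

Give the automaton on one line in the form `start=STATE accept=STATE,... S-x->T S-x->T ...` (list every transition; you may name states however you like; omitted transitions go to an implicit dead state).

start=S0 accept=S2 S0-0->S1 S0-1->S0 S1-0->S2 S1-1->S0 S2-0->S2 S2-1->S2

States S0..S1 record the length of the longest prefix of `00` that matches the current input suffix. Reaching S2 means `00` has been seen, and we stay there forever. Accept from S2.
A 3-state machine:
        0   1  
>  S0   S1  S0 
   S1   S2  S0 
 * S2   S2  S2 
(> = start, * = accepting)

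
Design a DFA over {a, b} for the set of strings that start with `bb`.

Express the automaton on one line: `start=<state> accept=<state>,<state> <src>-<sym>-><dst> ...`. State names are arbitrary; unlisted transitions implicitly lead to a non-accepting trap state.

start=s0 accept=s2 s0-a->s3 s0-b->s1 s1-a->s3 s1-b->s2 s2-a->s2 s2-b->s2 s3-a->s3 s3-b->s3

Check the first 2 symbols one by one: s0 through s1 record how many have matched `bb` so far; any wrong symbol goes to the dead state s3. After all 2 match we enter the accepting sink s2.
        a   b  
>  s0   s3  s1 
   s1   s3  s2 
 * s2   s2  s2 
   s3   s3  s3 
(> = start, * = accepting)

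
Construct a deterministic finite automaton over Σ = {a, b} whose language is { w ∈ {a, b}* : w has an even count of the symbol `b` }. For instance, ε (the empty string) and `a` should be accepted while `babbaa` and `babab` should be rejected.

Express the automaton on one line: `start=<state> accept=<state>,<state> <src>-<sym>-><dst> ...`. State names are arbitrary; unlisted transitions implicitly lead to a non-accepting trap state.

start=S0 accept=S0 S0-a->S0 S0-b->S1 S1-a->S1 S1-b->S0

Keep the running count of `b`s modulo 2: each `b` advances along the cycle S0 → S1 → S0 while other symbols loop. Accept at S0.
2 states suffice.
        a   b  
>* S0   S0  S1 
   S1   S1  S0 
(> = start, * = accepting)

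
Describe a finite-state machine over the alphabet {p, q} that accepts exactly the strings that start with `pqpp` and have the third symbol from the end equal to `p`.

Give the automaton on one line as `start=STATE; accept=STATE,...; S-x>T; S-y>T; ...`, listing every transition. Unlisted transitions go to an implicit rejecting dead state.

Handle the two conditions separately and then intersect. The first has 6 states tracking whether the input so far still matches the prefix `pqpp`; the second has 15 states tracking the last 3 symbols read. A product state is a pair (one from each), accepting exactly when both do. Equivalent product states are then merged.
13 states suffice.
          p    q  
>  s0     s1   s2 
   s1     s2   s3 
   s2     s2   s2 
   s3     s4   s2 
   s4     s5   s2 
   s5     s6   s7 
 * s6     s6   s7 
 * s7     s8   s9 
 * s8     s5  s10 
 * s9    s11  s12 
   s10    s8   s9 
   s11    s5  s10 
   s12   s11  s12 
(> = start, * = accepting)

start=s0; accept=s6,s7,s8,s9; s0-p>s1; s0-q>s2; s1-p>s2; s1-q>s3; s2-p>s2; s2-q>s2; s3-p>s4; s3-q>s2; s4-p>s5; s4-q>s2; s5-p>s6; s5-q>s7; s6-p>s6; s6-q>s7; s7-p>s8; s7-q>s9; s8-p>s5; s8-q>s10; s9-p>s11; s9-q>s12; s10-p>s8; s10-q>s9; s11-p>s5; s11-q>s10; s12-p>s11; s12-q>s12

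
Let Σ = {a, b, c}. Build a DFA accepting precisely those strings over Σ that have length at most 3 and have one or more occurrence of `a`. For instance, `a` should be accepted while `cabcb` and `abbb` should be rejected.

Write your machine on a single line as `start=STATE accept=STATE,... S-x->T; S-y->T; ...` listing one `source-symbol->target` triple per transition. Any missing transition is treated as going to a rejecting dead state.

start=q0; accept=q1,q3,q5; q0-a->q1; q0-b->q2; q0-c->q2; q1-a->q3; q1-b->q3; q1-c->q3; q2-a->q3; q2-b->q4; q2-c->q4; q3-a->q5; q3-b->q5; q3-c->q5; q4-a->q5; q4-b->q6; q4-c->q6; q5-a->q6; q5-b->q6; q5-c->q6; q6-a->q6; q6-b->q6; q6-c->q6

Build one automaton per condition and run them in lockstep. One (5 states) tracks the input length, saturating at 4; the other (3 states) tracks the count of `a`s, saturating at 2. Each combined state is a pair, one component from each; accept when both components accept. After merging equivalent states the machine shrinks.
        a   b   c  
>  q0   q1  q2  q2 
 * q1   q3  q3  q3 
   q2   q3  q4  q4 
 * q3   q5  q5  q5 
   q4   q5  q6  q6 
 * q5   q6  q6  q6 
   q6   q6  q6  q6 
(> = start, * = accepting)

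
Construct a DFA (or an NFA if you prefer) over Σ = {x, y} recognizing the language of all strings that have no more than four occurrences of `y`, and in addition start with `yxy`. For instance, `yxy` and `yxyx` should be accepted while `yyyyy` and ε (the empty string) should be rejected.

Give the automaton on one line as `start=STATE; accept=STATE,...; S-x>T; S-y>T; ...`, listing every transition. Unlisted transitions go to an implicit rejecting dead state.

start=A; accept=G,I,K; A-x>B; A-y>C; B-x>B; B-y>D; C-x>E; C-y>F; D-x>D; D-y>F; E-x>D; E-y>G; F-x>F; F-y>H; G-x>G; G-y>I; H-x>H; H-y>J; I-x>I; I-y>K; J-x>J; J-y>L; K-x>K; K-y>M; L-x>L; L-y>L; M-x>M; M-y>M

Run two small machines in parallel and take their product. One (6 states) tracks the count of `y`s, saturating at 5; the other (5 states) tracks whether the input so far still matches the prefix `yxy`. Each combined state is a pair, one component from each; accept when both components accept.
13 states suffice.
       x  y 
>  A   B  C 
   B   B  D 
   C   E  F 
   D   D  F 
   E   D  G 
   F   F  H 
 * G   G  I 
   H   H  J 
 * I   I  K 
   J   J  L 
 * K   K  M 
   L   L  L 
   M   M  M 
(> = start, * = accepting)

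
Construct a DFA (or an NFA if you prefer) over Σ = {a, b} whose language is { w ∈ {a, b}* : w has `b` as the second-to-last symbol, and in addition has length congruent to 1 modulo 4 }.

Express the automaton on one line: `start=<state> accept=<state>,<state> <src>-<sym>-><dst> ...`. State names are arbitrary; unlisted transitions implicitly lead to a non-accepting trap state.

Handle the two conditions separately and then intersect. One (7 states) tracks the last 2 symbols read; the other (4 states) tracks the input length modulo 4. Each combined state is a pair, one component from each; accept when both components accept. Equivalent product states are then merged.
A 6-state machine:
        a   b  
>  S0   S1  S1 
   S1   S2  S2 
   S2   S3  S3 
   S3   S0  S4 
   S4   S5  S5 
 * S5   S2  S2 
(> = start, * = accepting)

start=S0 accept=S5 S0-a->S1 S0-b->S1 S1-a->S2 S1-b->S2 S2-a->S3 S2-b->S3 S3-a->S0 S3-b->S4 S4-a->S5 S4-b->S5 S5-a->S2 S5-b->S2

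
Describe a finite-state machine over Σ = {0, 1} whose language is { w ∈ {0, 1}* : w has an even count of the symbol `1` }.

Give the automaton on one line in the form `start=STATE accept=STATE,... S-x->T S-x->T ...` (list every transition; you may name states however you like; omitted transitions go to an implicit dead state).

Keep the running count of `1`s modulo 2: each `1` advances along the cycle S0 → S1 → S0 while other symbols loop. Accept at S0.
With 2 states:
        0   1  
>* S0   S0  S1 
   S1   S1  S0 
(> = start, * = accepting)

start=S0 accept=S0 S0-0->S0 S0-1->S1 S1-0->S1 S1-1->S0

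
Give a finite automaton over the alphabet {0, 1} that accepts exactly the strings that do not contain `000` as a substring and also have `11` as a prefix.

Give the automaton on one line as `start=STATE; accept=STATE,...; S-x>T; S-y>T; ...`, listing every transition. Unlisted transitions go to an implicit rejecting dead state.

Build one automaton per condition and run them in lockstep. One (4 states) tracks partial matches of the forbidden pattern `000`; the other (4 states) tracks whether the input so far still matches the prefix `11`. Each combined state is a pair, one component from each; accept when both components accept. Equivalent product states are then merged.
With 6 states:
        0   1  
>  s0   s1  s2 
   s1   s1  s1 
   s2   s1  s3 
 * s3   s4  s3 
 * s4   s5  s3 
 * s5   s1  s3 
(> = start, * = accepting)

start=s0; accept=s3,s4,s5; s0-0>s1; s0-1>s2; s1-0>s1; s1-1>s1; s2-0>s1; s2-1>s3; s3-0>s4; s3-1>s3; s4-0>s5; s4-1>s3; s5-0>s1; s5-1>s3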